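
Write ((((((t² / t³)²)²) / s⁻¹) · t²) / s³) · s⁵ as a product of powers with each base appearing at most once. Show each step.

((((((t² / t³)²)²) / s⁻¹) · t²) / s³) · s⁵
= (((((t² / t³)⁴) / s⁻¹) · t²) / s³) · s⁵    [power of a power]
= ((((((t²)⁴) / ((t³)⁴)) / s⁻¹) · t²) / s³) · s⁵    [power of a quotient]
= ((((t⁸ / ((t³)⁴)) / s⁻¹) · t²) / s³) · s⁵    [power of a power]
= ((((t⁸ / t¹²) / s⁻¹) · t²) / s³) · s⁵    [power of a power]
= (((t⁻⁴ / s⁻¹) · t²) / s³) · s⁵    [quotient of powers]
= s³t⁻²    [quotient of powers; product of powers]

s³t⁻²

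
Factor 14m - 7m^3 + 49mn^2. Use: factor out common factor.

7m(2 - m^2 + 7n^2)

14m - 7m^3 + 49mn^2
= 7(2m - m^3 + 7mn^2)    [factor out 7]
= 7m(2 - m^2 + 7n^2)    [factor out m]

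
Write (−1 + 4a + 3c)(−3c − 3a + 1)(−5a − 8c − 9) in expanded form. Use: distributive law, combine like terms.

103ac + 33c^2 − 46c + 73a^2 − 58a + 9 + 201a^2c + 213ac^2 + 60a^3 + 72c^3

(−1 + 4a + 3c)(−3c − 3a + 1)(−5a − 8c − 9)
= (3c + 3a − 1 − 12ac − 12a^2 + 4a − 9c^2 − 9ac + 3c)(−5a − 8c − 9)    [distributive law]
= (6c + 7a − 1 − 21ac − 12a^2 − 9c^2)(−5a − 8c − 9)    [combine like terms]
= −30ac − 48c^2 − 54c − 35a^2 − 56ac − 63a + 5a + 8c + 9 + 105a^2c + 168ac^2 + 189ac + 60a^3 + 96a^2c + 108a^2 + 45ac^2 + 72c^3 + 81c^2    [distributive law]
= 103ac + 33c^2 − 46c + 73a^2 − 58a + 9 + 201a^2c + 213ac^2 + 60a^3 + 72c^3    [combine like terms]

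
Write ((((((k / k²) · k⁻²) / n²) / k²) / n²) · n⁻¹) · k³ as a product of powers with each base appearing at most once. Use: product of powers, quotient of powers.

k⁻²n⁻⁵

((((((k / k²) · k⁻²) / n²) / k²) / n²) · n⁻¹) · k³
= (((((k⁻¹ · k⁻²) / n²) / k²) / n²) · n⁻¹) · k³    [quotient of powers]
= ((((k⁻³ / n²) / k²) / n²) · n⁻¹) · k³    [product of powers]
= k⁻²n⁻⁵    [quotient of powers; product of powers]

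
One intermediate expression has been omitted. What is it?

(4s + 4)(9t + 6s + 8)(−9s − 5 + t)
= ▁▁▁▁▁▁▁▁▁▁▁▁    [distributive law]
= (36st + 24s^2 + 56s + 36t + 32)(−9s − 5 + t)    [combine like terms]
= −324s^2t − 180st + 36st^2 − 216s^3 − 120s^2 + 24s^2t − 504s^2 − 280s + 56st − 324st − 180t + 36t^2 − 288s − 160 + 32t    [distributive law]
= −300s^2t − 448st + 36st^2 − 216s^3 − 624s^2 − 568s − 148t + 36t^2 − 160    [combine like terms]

Applying distributive law to the line above:

(36st + 24s^2 + 32s + 36t + 24s + 32)(−9s − 5 + t)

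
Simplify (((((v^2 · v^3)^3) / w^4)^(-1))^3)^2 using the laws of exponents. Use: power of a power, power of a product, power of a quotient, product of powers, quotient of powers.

(((((v^2 · v^3)^3) / w^4)^(-1))^3)^2
= ((((v^2 · v^3)^3) / w^4)^(-1))^6    [power of a power]
= (((v^2 · v^3)^3) / w^4)^(-6)    [power of a power]
= (((v^2 · v^3)^3)^(-6)) / ((w^4)^(-6))    [power of a quotient]
= ((v^2 · v^3)^(-18)) / ((w^4)^(-6))    [power of a power]
= (((v^2)^(-18)) · ((v^3)^(-18))) / ((w^4)^(-6))    [power of a product]
= (v^(-36) · ((v^3)^(-18))) / ((w^4)^(-6))    [power of a power]
= (v^(-36) · v^(-54)) / ((w^4)^(-6))    [power of a power]
= v^(-90) / ((w^4)^(-6))    [product of powers]
= v^(-90) / w^(-24)    [power of a power]
= v^(-90)·w^24    [quotient of powers]

v^(-90)·w^24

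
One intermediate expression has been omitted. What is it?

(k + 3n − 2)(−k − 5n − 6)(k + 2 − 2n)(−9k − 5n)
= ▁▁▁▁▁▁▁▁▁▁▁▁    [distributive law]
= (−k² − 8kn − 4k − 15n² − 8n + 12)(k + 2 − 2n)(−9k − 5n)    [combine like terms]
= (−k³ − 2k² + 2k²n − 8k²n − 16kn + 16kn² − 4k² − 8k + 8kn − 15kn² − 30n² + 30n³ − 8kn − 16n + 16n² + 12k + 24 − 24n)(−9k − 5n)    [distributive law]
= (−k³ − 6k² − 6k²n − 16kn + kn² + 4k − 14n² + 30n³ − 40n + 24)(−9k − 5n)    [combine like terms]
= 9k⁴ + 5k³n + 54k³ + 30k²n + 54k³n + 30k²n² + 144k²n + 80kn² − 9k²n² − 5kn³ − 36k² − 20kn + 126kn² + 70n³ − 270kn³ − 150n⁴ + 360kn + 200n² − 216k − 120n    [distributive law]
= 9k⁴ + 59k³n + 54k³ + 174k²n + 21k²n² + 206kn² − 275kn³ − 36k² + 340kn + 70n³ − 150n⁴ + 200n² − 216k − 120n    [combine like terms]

After distributive law, the bracketed line is:

(−k² − 5kn − 6k − 3kn − 15n² − 18n + 2k + 10n + 12)(k + 2 − 2n)(−9k − 5n)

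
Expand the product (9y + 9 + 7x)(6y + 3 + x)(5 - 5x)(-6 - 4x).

-1620y^2 + 540xy^2 + 1080x^2y^2 - 2430y - 720xy + 2130x^2y + 1020x^3y - 810 - 630x + 630x^2 + 670x^3 + 140x^4

(9y + 9 + 7x)(6y + 3 + x)(5 - 5x)(-6 - 4x)
= (54y^2 + 27y + 9xy + 54y + 27 + 9x + 42xy + 21x + 7x^2)(5 - 5x)(-6 - 4x)    [distributive law]
= (54y^2 + 81y + 51xy + 27 + 30x + 7x^2)(5 - 5x)(-6 - 4x)    [combine like terms]
= (270y^2 - 270xy^2 + 405y - 405xy + 255xy - 255x^2y + 135 - 135x + 150x - 150x^2 + 35x^2 - 35x^3)(-6 - 4x)    [distributive law]
= (270y^2 - 270xy^2 + 405y - 150xy - 255x^2y + 135 + 15x - 115x^2 - 35x^3)(-6 - 4x)    [combine like terms]
= -1620y^2 - 1080xy^2 + 1620xy^2 + 1080x^2y^2 - 2430y - 1620xy + 900xy + 600x^2y + 1530x^2y + 1020x^3y - 810 - 540x - 90x - 60x^2 + 690x^2 + 460x^3 + 210x^3 + 140x^4    [distributive law]
= -1620y^2 + 540xy^2 + 1080x^2y^2 - 2430y - 720xy + 2130x^2y + 1020x^3y - 810 - 630x + 630x^2 + 670x^3 + 140x^4    [combine like terms]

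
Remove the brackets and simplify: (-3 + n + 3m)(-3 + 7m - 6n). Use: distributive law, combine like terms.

9 - 30m + 15n - 11mn - 6n^2 + 21m^2

(-3 + n + 3m)(-3 + 7m - 6n)
= 9 - 21m + 18n - 3n + 7mn - 6n^2 - 9m + 21m^2 - 18mn    [distributive law]
= 9 - 30m + 15n - 11mn - 6n^2 + 21m^2    [combine like terms]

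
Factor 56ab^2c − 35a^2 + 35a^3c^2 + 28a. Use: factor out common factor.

7a(8b^2c − 5a + 5a^2c^2 + 4)

56ab^2c − 35a^2 + 35a^3c^2 + 28a
= 7(8ab^2c − 5a^2 + 5a^3c^2 + 4a)    [factor out 7]
= 7a(8b^2c − 5a + 5a^2c^2 + 4)    [factor out a]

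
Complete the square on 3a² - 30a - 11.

3(a - 5)² - 86

3a² - 30a - 11
= 3(a² - 10a) - 11    [factor out 3 from the a-terms]
= 3(a² - 10a + 25 - 25) - 11    [add and subtract 25 inside the bracket]
= 3(a - 5)² - 75 - 11    [perfect-square identity]
= 3(a - 5)² - 86    [combine constants]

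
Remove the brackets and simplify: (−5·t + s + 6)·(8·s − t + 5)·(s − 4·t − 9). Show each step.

−73·s^2·t + 169·s·t^2 + 126·s·t − 20·t^3 + 79·t^2 + 159·t + 8·s^3 − 19·s^2 − 447·s − 270

(−5·t + s + 6)·(8·s − t + 5)·(s − 4·t − 9)
= (−40·s·t + 5·t^2 − 25·t + 8·s^2 − s·t + 5·s + 48·s − 6·t + 30)·(s − 4·t − 9)    [distributive law]
= (−41·s·t + 5·t^2 − 31·t + 8·s^2 + 53·s + 30)·(s − 4·t − 9)    [combine like terms]
= −41·s^2·t + 164·s·t^2 + 369·s·t + 5·s·t^2 − 20·t^3 − 45·t^2 − 31·s·t + 124·t^2 + 279·t + 8·s^3 − 32·s^2·t − 72·s^2 + 53·s^2 − 212·s·t − 477·s + 30·s − 120·t − 270    [distributive law]
= −73·s^2·t + 169·s·t^2 + 126·s·t − 20·t^3 + 79·t^2 + 159·t + 8·s^3 − 19·s^2 − 447·s − 270    [combine like terms]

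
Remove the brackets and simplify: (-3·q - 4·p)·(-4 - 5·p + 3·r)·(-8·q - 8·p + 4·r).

-96·q^2 - 224·p·q + 48·q·r - 120·p·q^2 - 280·p^2·q + 228·p·q·r + 72·q^2·r - 36·q·r^2 - 128·p^2 + 64·p·r - 160·p^3 + 176·p^2·r - 48·p·r^2

(-3·q - 4·p)·(-4 - 5·p + 3·r)·(-8·q - 8·p + 4·r)
= (12·q + 15·p·q - 9·q·r + 16·p + 20·p^2 - 12·p·r)·(-8·q - 8·p + 4·r)    [distributive law]
= -96·q^2 - 96·p·q + 48·q·r - 120·p·q^2 - 120·p^2·q + 60·p·q·r + 72·q^2·r + 72·p·q·r - 36·q·r^2 - 128·p·q - 128·p^2 + 64·p·r - 160·p^2·q - 160·p^3 + 80·p^2·r + 96·p·q·r + 96·p^2·r - 48·p·r^2    [distributive law]
= -96·q^2 - 224·p·q + 48·q·r - 120·p·q^2 - 280·p^2·q + 228·p·q·r + 72·q^2·r - 36·q·r^2 - 128·p^2 + 64·p·r - 160·p^3 + 176·p^2·r - 48·p·r^2    [combine like terms]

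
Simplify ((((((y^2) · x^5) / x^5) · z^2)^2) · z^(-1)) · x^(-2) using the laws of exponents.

((((((y^2) · x^5) / x^5) · z^2)^2) · z^(-1)) · x^(-2)
= ((((((y^2) · x^5) / x^5)^2) · ((z^2)^2)) · z^(-1)) · x^(-2)    [power of a product]
= ((((((y^2) · x^5)^2) / ((x^5)^2)) · ((z^2)^2)) · z^(-1)) · x^(-2)    [power of a quotient]
= ((((((y^2)^2) · ((x^5)^2)) / ((x^5)^2)) · ((z^2)^2)) · z^(-1)) · x^(-2)    [power of a product]
= (((((y^4) · ((x^5)^2)) / ((x^5)^2)) · ((z^2)^2)) · z^(-1)) · x^(-2)    [power of a power]
= ((((y^4 · x^10) / ((x^5)^2)) · ((z^2)^2)) · z^(-1)) · x^(-2)    [power of a power]
= ((((y^4 · x^10) / x^10) · ((z^2)^2)) · z^(-1)) · x^(-2)    [power of a power]
= ((((y^4 · x^10) / x^10) · z^4) · z^(-1)) · x^(-2)    [power of a power]
= x^(-2)·y^4·z^3    [quotient of powers; product of powers]

x^(-2)·y^4·z^3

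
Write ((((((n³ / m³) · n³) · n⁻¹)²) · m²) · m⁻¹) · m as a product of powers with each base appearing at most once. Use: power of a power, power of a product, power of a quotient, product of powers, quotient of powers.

((((((n³ / m³) · n³) · n⁻¹)²) · m²) · m⁻¹) · m
= ((((((n³ / m³) · n³)²) · ((n⁻¹)²)) · m²) · m⁻¹) · m    [power of a product]
= ((((((n³ / m³)²) · ((n³)²)) · ((n⁻¹)²)) · m²) · m⁻¹) · m    [power of a product]
= (((((((n³)²) / ((m³)²)) · ((n³)²)) · ((n⁻¹)²)) · m²) · m⁻¹) · m    [power of a quotient]
= (((((n⁶ / ((m³)²)) · ((n³)²)) · ((n⁻¹)²)) · m²) · m⁻¹) · m    [power of a power]
= (((((n⁶ / m⁶) · ((n³)²)) · ((n⁻¹)²)) · m²) · m⁻¹) · m    [power of a power]
= (((((n⁶ / m⁶) · n⁶) · ((n⁻¹)²)) · m²) · m⁻¹) · m    [power of a power]
= (((((n⁶ / m⁶) · n⁶) · n⁻²) · m²) · m⁻¹) · m    [power of a power]
= m⁻⁴n¹⁰    [quotient of powers; product of powers]

m⁻⁴n¹⁰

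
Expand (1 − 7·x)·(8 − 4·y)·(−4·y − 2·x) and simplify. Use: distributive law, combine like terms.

(1 − 7·x)·(8 − 4·y)·(−4·y − 2·x)
= (8 − 4·y − 56·x + 28·x·y)·(−4·y − 2·x)    [distributive law]
= −32·y − 16·x + 16·y^2 + 8·x·y + 224·x·y + 112·x^2 − 112·x·y^2 − 56·x^2·y    [distributive law]
= −32·y − 16·x + 16·y^2 + 232·x·y + 112·x^2 − 112·x·y^2 − 56·x^2·y    [combine like terms]

−32·y − 16·x + 16·y^2 + 232·x·y + 112·x^2 − 112·x·y^2 − 56·x^2·y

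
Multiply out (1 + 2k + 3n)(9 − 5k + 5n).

9 + 13k + 32n − 10k² − 5kn + 15n²

(1 + 2k + 3n)(9 − 5k + 5n)
= 9 − 5k + 5n + 18k − 10k² + 10kn + 27n − 15kn + 15n²    [distributive law]
= 9 + 13k + 32n − 10k² − 5kn + 15n²    [combine like terms]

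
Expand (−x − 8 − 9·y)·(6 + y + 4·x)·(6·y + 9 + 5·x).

−871·x·y − 582·x − 226·x^2 − 267·x·y^2 − 209·x^2·y − 20·x^3 − 846·y − 432 − 453·y^2 − 54·y^3

(−x − 8 − 9·y)·(6 + y + 4·x)·(6·y + 9 + 5·x)
= (−6·x − x·y − 4·x^2 − 48 − 8·y − 32·x − 54·y − 9·y^2 − 36·x·y)·(6·y + 9 + 5·x)    [distributive law]
= (−38·x − 37·x·y − 4·x^2 − 48 − 62·y − 9·y^2)·(6·y + 9 + 5·x)    [combine like terms]
= −228·x·y − 342·x − 190·x^2 − 222·x·y^2 − 333·x·y − 185·x^2·y − 24·x^2·y − 36·x^2 − 20·x^3 − 288·y − 432 − 240·x − 372·y^2 − 558·y − 310·x·y − 54·y^3 − 81·y^2 − 45·x·y^2    [distributive law]
= −871·x·y − 582·x − 226·x^2 − 267·x·y^2 − 209·x^2·y − 20·x^3 − 846·y − 432 − 453·y^2 − 54·y^3    [combine like terms]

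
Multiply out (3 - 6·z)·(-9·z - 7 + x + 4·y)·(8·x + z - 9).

177·x·z - 471·z^2 - 156·z - 195·x + 189 + 24·x^2 + 96·x·y + 228·y·z - 108·y + 426·x·z^2 + 54·z^3 - 48·x^2·z - 192·x·y·z - 24·y·z^2

(3 - 6·z)·(-9·z - 7 + x + 4·y)·(8·x + z - 9)
= (-27·z - 21 + 3·x + 12·y + 54·z^2 + 42·z - 6·x·z - 24·y·z)·(8·x + z - 9)    [distributive law]
= (15·z - 21 + 3·x + 12·y + 54·z^2 - 6·x·z - 24·y·z)·(8·x + z - 9)    [combine like terms]
= 120·x·z + 15·z^2 - 135·z - 168·x - 21·z + 189 + 24·x^2 + 3·x·z - 27·x + 96·x·y + 12·y·z - 108·y + 432·x·z^2 + 54·z^3 - 486·z^2 - 48·x^2·z - 6·x·z^2 + 54·x·z - 192·x·y·z - 24·y·z^2 + 216·y·z    [distributive law]
= 177·x·z - 471·z^2 - 156·z - 195·x + 189 + 24·x^2 + 96·x·y + 228·y·z - 108·y + 426·x·z^2 + 54·z^3 - 48·x^2·z - 192·x·y·z - 24·y·z^2    [combine like terms]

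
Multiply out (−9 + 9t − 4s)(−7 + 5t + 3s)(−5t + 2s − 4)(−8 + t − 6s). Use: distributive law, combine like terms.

−1188t − 2763t² + 1412st + 536s − 1132s² + 2016 + 2160t³ − 2849st² + 952s²t − 108s³ − 225t⁴ + 1405st³ − 256s²t² − 468s³t + 144s⁴

(−9 + 9t − 4s)(−7 + 5t + 3s)(−5t + 2s − 4)(−8 + t − 6s)
= (63 − 45t − 27s − 63t + 45t² + 27st + 28s − 20st − 12s²)(−5t + 2s − 4)(−8 + t − 6s)    [distributive law]
= (63 − 108t + s + 45t² + 7st − 12s²)(−5t + 2s − 4)(−8 + t − 6s)    [combine like terms]
= (−315t + 126s − 252 + 540t² − 216st + 432t − 5st + 2s² − 4s − 225t³ + 90st² − 180t² − 35st² + 14s²t − 28st + 60s²t − 24s³ + 48s²)(−8 + t − 6s)    [distributive law]
= (117t + 122s − 252 + 360t² − 249st + 50s² − 225t³ + 55st² + 74s²t − 24s³)(−8 + t − 6s)    [combine like terms]
= −936t + 117t² − 702st − 976s + 122st − 732s² + 2016 − 252t + 1512s − 2880t² + 360t³ − 2160st² + 1992st − 249st² + 1494s²t − 400s² + 50s²t − 300s³ + 1800t³ − 225t⁴ + 1350st³ − 440st² + 55st³ − 330s²t² − 592s²t + 74s²t² − 444s³t + 192s³ − 24s³t + 144s⁴    [distributive law]
= −1188t − 2763t² + 1412st + 536s − 1132s² + 2016 + 2160t³ − 2849st² + 952s²t − 108s³ − 225t⁴ + 1405st³ − 256s²t² − 468s³t + 144s⁴    [combine like terms]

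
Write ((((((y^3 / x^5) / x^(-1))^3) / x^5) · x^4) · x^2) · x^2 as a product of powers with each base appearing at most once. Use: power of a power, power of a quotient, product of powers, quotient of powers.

((((((y^3 / x^5) / x^(-1))^3) / x^5) · x^4) · x^2) · x^2
= ((((((y^3 / x^5)^3) / ((x^(-1))^3)) / x^5) · x^4) · x^2) · x^2    [power of a quotient]
= (((((((y^3)^3) / ((x^5)^3)) / ((x^(-1))^3)) / x^5) · x^4) · x^2) · x^2    [power of a quotient]
= (((((y^9 / ((x^5)^3)) / ((x^(-1))^3)) / x^5) · x^4) · x^2) · x^2    [power of a power]
= (((((y^9 / x^15) / ((x^(-1))^3)) / x^5) · x^4) · x^2) · x^2    [power of a power]
= (((((y^9 / x^15) / x^(-3)) / x^5) · x^4) · x^2) · x^2    [power of a power]
= x^(-9)y^9    [quotient of powers; product of powers]

x^(-9)y^9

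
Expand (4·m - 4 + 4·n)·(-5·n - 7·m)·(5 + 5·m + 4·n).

-28·m·n - 352·m^2·n - 292·m·n^2 - 140·m^3 + 100·n - 20·n^2 + 140·m - 80·n^3

(4·m - 4 + 4·n)·(-5·n - 7·m)·(5 + 5·m + 4·n)
= (-20·m·n - 28·m^2 + 20·n + 28·m - 20·n^2 - 28·m·n)·(5 + 5·m + 4·n)    [distributive law]
= (-48·m·n - 28·m^2 + 20·n + 28·m - 20·n^2)·(5 + 5·m + 4·n)    [combine like terms]
= -240·m·n - 240·m^2·n - 192·m·n^2 - 140·m^2 - 140·m^3 - 112·m^2·n + 100·n + 100·m·n + 80·n^2 + 140·m + 140·m^2 + 112·m·n - 100·n^2 - 100·m·n^2 - 80·n^3    [distributive law]
= -28·m·n - 352·m^2·n - 292·m·n^2 - 140·m^3 + 100·n - 20·n^2 + 140·m - 80·n^3    [combine like terms]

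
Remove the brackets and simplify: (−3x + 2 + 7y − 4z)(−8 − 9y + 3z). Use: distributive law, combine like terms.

24x + 27xy − 9xz − 16 − 74y + 38z − 63y^2 + 57yz − 12z^2

(−3x + 2 + 7y − 4z)(−8 − 9y + 3z)
= 24x + 27xy − 9xz − 16 − 18y + 6z − 56y − 63y^2 + 21yz + 32z + 36yz − 12z^2    [distributive law]
= 24x + 27xy − 9xz − 16 − 74y + 38z − 63y^2 + 57yz − 12z^2    [combine like terms]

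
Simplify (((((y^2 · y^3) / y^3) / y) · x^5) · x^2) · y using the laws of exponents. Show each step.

(((((y^2 · y^3) / y^3) / y) · x^5) · x^2) · y
= ((((y^5 / y^3) / y) · x^5) · x^2) · y    [product of powers]
= (((y^2 / y) · x^5) · x^2) · y    [quotient of powers]
= ((y · x^5) · x^2) · y    [quotient of powers]
= x^7y^2    [product of powers]

x^7y^2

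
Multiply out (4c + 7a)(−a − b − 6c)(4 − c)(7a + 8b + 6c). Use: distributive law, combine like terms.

(4c + 7a)(−a − b − 6c)(4 − c)(7a + 8b + 6c)
= (−4ac − 4bc − 24c^2 − 7a^2 − 7ab − 42ac)(4 − c)(7a + 8b + 6c)    [distributive law]
= (−46ac − 4bc − 24c^2 − 7a^2 − 7ab)(4 − c)(7a + 8b + 6c)    [combine like terms]
= (−184ac + 46ac^2 − 16bc + 4bc^2 − 96c^2 + 24c^3 − 28a^2 + 7a^2c − 28ab + 7abc)(7a + 8b + 6c)    [distributive law]
= −1288a^2c − 1472abc − 1104ac^2 + 322a^2c^2 + 368abc^2 + 276ac^3 − 112abc − 128b^2c − 96bc^2 + 28abc^2 + 32b^2c^2 + 24bc^3 − 672ac^2 − 768bc^2 − 576c^3 + 168ac^3 + 192bc^3 + 144c^4 − 196a^3 − 224a^2b − 168a^2c + 49a^3c + 56a^2bc + 42a^2c^2 − 196a^2b − 224ab^2 − 168abc + 49a^2bc + 56ab^2c + 42abc^2    [distributive law]
= −1456a^2c − 1752abc − 1776ac^2 + 364a^2c^2 + 438abc^2 + 444ac^3 − 128b^2c − 864bc^2 + 32b^2c^2 + 216bc^3 − 576c^3 + 144c^4 − 196a^3 − 420a^2b + 49a^3c + 105a^2bc − 224ab^2 + 56ab^2c    [combine like terms]

−1456a^2c − 1752abc − 1776ac^2 + 364a^2c^2 + 438abc^2 + 444ac^3 − 128b^2c − 864bc^2 + 32b^2c^2 + 216bc^3 − 576c^3 + 144c^4 − 196a^3 − 420a^2b + 49a^3c + 105a^2bc − 224ab^2 + 56ab^2c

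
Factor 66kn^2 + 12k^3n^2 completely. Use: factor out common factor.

66kn^2 + 12k^3n^2
= 6(11kn^2 + 2k^3n^2)    [factor out 6]
= 6kn^2(11 + 2k^2)    [factor out kn^2]

6kn^2(11 + 2k^2)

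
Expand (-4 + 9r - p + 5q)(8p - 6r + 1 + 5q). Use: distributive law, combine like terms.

-33p + 33r - 4 - 15q + 78pr - 54r² + 15qr - 8p² + 35pq + 25q²

(-4 + 9r - p + 5q)(8p - 6r + 1 + 5q)
= -32p + 24r - 4 - 20q + 72pr - 54r² + 9r + 45qr - 8p² + 6pr - p - 5pq + 40pq - 30qr + 5q + 25q²    [distributive law]
= -33p + 33r - 4 - 15q + 78pr - 54r² + 15qr - 8p² + 35pq + 25q²    [combine like terms]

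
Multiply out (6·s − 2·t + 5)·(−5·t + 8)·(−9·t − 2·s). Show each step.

(6·s − 2·t + 5)·(−5·t + 8)·(−9·t − 2·s)
= (−30·s·t + 48·s + 10·t^2 − 16·t − 25·t + 40)·(−9·t − 2·s)    [distributive law]
= (−30·s·t + 48·s + 10·t^2 − 41·t + 40)·(−9·t − 2·s)    [combine like terms]
= 270·s·t^2 + 60·s^2·t − 432·s·t − 96·s^2 − 90·t^3 − 20·s·t^2 + 369·t^2 + 82·s·t − 360·t − 80·s    [distributive law]
= 250·s·t^2 + 60·s^2·t − 350·s·t − 96·s^2 − 90·t^3 + 369·t^2 − 360·t − 80·s    [combine like terms]

250·s·t^2 + 60·s^2·t − 350·s·t − 96·s^2 − 90·t^3 + 369·t^2 − 360·t − 80·s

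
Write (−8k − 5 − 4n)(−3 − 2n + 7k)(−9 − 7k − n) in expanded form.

−6k + 581k^2 − 35kn + 140k^2n − 44kn^2 + 392k^3 − 135 − 213n − 94n^2 − 8n^3

(−8k − 5 − 4n)(−3 − 2n + 7k)(−9 − 7k − n)
= (24k + 16kn − 56k^2 + 15 + 10n − 35k + 12n + 8n^2 − 28kn)(−9 − 7k − n)    [distributive law]
= (−11k − 12kn − 56k^2 + 15 + 22n + 8n^2)(−9 − 7k − n)    [combine like terms]
= 99k + 77k^2 + 11kn + 108kn + 84k^2n + 12kn^2 + 504k^2 + 392k^3 + 56k^2n − 135 − 105k − 15n − 198n − 154kn − 22n^2 − 72n^2 − 56kn^2 − 8n^3    [distributive law]
= −6k + 581k^2 − 35kn + 140k^2n − 44kn^2 + 392k^3 − 135 − 213n − 94n^2 − 8n^3    [combine like terms]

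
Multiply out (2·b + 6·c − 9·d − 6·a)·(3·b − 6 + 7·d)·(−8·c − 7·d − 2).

(2·b + 6·c − 9·d − 6·a)·(3·b − 6 + 7·d)·(−8·c − 7·d − 2)
= (6·b^2 − 12·b + 14·b·d + 18·b·c − 36·c + 42·c·d − 27·b·d + 54·d − 63·d^2 − 18·a·b + 36·a − 42·a·d)·(−8·c − 7·d − 2)    [distributive law]
= (6·b^2 − 12·b − 13·b·d + 18·b·c − 36·c + 42·c·d + 54·d − 63·d^2 − 18·a·b + 36·a − 42·a·d)·(−8·c − 7·d − 2)    [combine like terms]
= −48·b^2·c − 42·b^2·d − 12·b^2 + 96·b·c + 84·b·d + 24·b + 104·b·c·d + 91·b·d^2 + 26·b·d − 144·b·c^2 − 126·b·c·d − 36·b·c + 288·c^2 + 252·c·d + 72·c − 336·c^2·d − 294·c·d^2 − 84·c·d − 432·c·d − 378·d^2 − 108·d + 504·c·d^2 + 441·d^3 + 126·d^2 + 144·a·b·c + 126·a·b·d + 36·a·b − 288·a·c − 252·a·d − 72·a + 336·a·c·d + 294·a·d^2 + 84·a·d    [distributive law]
= −48·b^2·c − 42·b^2·d − 12·b^2 + 60·b·c + 110·b·d + 24·b − 22·b·c·d + 91·b·d^2 − 144·b·c^2 + 288·c^2 − 264·c·d + 72·c − 336·c^2·d + 210·c·d^2 − 252·d^2 − 108·d + 441·d^3 + 144·a·b·c + 126·a·b·d + 36·a·b − 288·a·c − 168·a·d − 72·a + 336·a·c·d + 294·a·d^2    [combine like terms]

−48·b^2·c − 42·b^2·d − 12·b^2 + 60·b·c + 110·b·d + 24·b − 22·b·c·d + 91·b·d^2 − 144·b·c^2 + 288·c^2 − 264·c·d + 72·c − 336·c^2·d + 210·c·d^2 − 252·d^2 − 108·d + 441·d^3 + 144·a·b·c + 126·a·b·d + 36·a·b − 288·a·c − 168·a·d − 72·a + 336·a·c·d + 294·a·d^2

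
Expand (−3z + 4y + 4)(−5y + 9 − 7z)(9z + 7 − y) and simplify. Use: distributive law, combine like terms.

(−3z + 4y + 4)(−5y + 9 − 7z)(9z + 7 − y)
= (15yz − 27z + 21z^2 − 20y^2 + 36y − 28yz − 20y + 36 − 28z)(9z + 7 − y)    [distributive law]
= (−13yz − 55z + 21z^2 − 20y^2 + 16y + 36)(9z + 7 − y)    [combine like terms]
= −117yz^2 − 91yz + 13y^2z − 495z^2 − 385z + 55yz + 189z^3 + 147z^2 − 21yz^2 − 180y^2z − 140y^2 + 20y^3 + 144yz + 112y − 16y^2 + 324z + 252 − 36y    [distributive law]
= −138yz^2 + 108yz − 167y^2z − 348z^2 − 61z + 189z^3 − 156y^2 + 20y^3 + 76y + 252    [combine like terms]

−138yz^2 + 108yz − 167y^2z − 348z^2 − 61z + 189z^3 − 156y^2 + 20y^3 + 76y + 252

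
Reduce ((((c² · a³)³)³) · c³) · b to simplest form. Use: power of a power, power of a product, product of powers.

((((c² · a³)³)³) · c³) · b
= (((c² · a³)⁹) · c³) · b    [power of a power]
= ((((c²)⁹) · ((a³)⁹)) · c³) · b    [power of a product]
= ((c¹⁸ · ((a³)⁹)) · c³) · b    [power of a power]
= ((c¹⁸ · a²⁷) · c³) · b    [power of a power]
= a²⁷bc²¹    [product of powers]

a²⁷bc²¹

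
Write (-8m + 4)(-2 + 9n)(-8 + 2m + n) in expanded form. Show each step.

(-8m + 4)(-2 + 9n)(-8 + 2m + n)
= (16m - 72mn - 8 + 36n)(-8 + 2m + n)    [distributive law]
= -128m + 32m² + 16mn + 576mn - 144m²n - 72mn² + 64 - 16m - 8n - 288n + 72mn + 36n²    [distributive law]
= -144m + 32m² + 664mn - 144m²n - 72mn² + 64 - 296n + 36n²    [combine like terms]

-144m + 32m² + 664mn - 144m²n - 72mn² + 64 - 296n + 36n²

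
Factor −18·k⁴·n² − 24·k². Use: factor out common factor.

6·k²(−3·k²·n² − 4)

−18·k⁴·n² − 24·k²
= 6(−3·k⁴·n² − 4·k²)    [factor out 6]
= 6·k²(−3·k²·n² − 4)    [factor out k²]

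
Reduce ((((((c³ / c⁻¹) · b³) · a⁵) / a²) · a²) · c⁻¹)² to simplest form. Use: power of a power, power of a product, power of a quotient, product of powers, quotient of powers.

a¹⁰b⁶c⁶

((((((c³ / c⁻¹) · b³) · a⁵) / a²) · a²) · c⁻¹)²
= ((((((c³ / c⁻¹) · b³) · a⁵) / a²) · a²)²) · ((c⁻¹)²)    [power of a product]
= ((((((c³ / c⁻¹) · b³) · a⁵) / a²)²) · ((a²)²)) · ((c⁻¹)²)    [power of a product]
= ((((((c³ / c⁻¹) · b³) · a⁵)²) / ((a²)²)) · ((a²)²)) · ((c⁻¹)²)    [power of a quotient]
= ((((((c³ / c⁻¹) · b³)²) · ((a⁵)²)) / ((a²)²)) · ((a²)²)) · ((c⁻¹)²)    [power of a product]
= ((((((c³ / c⁻¹)²) · ((b³)²)) · ((a⁵)²)) / ((a²)²)) · ((a²)²)) · ((c⁻¹)²)    [power of a product]
= (((((((c³)²) / ((c⁻¹)²)) · ((b³)²)) · ((a⁵)²)) / ((a²)²)) · ((a²)²)) · ((c⁻¹)²)    [power of a quotient]
= (((((c⁶ / ((c⁻¹)²)) · ((b³)²)) · ((a⁵)²)) / ((a²)²)) · ((a²)²)) · ((c⁻¹)²)    [power of a power]
= (((((c⁶ / c⁻²) · ((b³)²)) · ((a⁵)²)) / ((a²)²)) · ((a²)²)) · ((c⁻¹)²)    [power of a power]
= ((((c⁸ · ((b³)²)) · ((a⁵)²)) / ((a²)²)) · ((a²)²)) · ((c⁻¹)²)    [quotient of powers]
= ((((c⁸ · b⁶) · ((a⁵)²)) / ((a²)²)) · ((a²)²)) · ((c⁻¹)²)    [power of a power]
= ((((c⁸ · b⁶) · a¹⁰) / ((a²)²)) · ((a²)²)) · ((c⁻¹)²)    [power of a power]
= ((((c⁸ · b⁶) · a¹⁰) / a⁴) · ((a²)²)) · ((c⁻¹)²)    [power of a power]
= ((((c⁸ · b⁶) · a¹⁰) / a⁴) · a⁴) · ((c⁻¹)²)    [power of a power]
= ((((c⁸ · b⁶) · a¹⁰) / a⁴) · a⁴) · c⁻²    [power of a power]
= a¹⁰b⁶c⁶    [quotient of powers; product of powers]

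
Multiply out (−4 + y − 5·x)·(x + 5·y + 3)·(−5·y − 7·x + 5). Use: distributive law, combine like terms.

(−4 + y − 5·x)·(x + 5·y + 3)·(−5·y − 7·x + 5)
= (−4·x − 20·y − 12 + x·y + 5·y^2 + 3·y − 5·x^2 − 25·x·y − 15·x)·(−5·y − 7·x + 5)    [distributive law]
= (−19·x − 17·y − 12 − 24·x·y + 5·y^2 − 5·x^2)·(−5·y − 7·x + 5)    [combine like terms]
= 95·x·y + 133·x^2 − 95·x + 85·y^2 + 119·x·y − 85·y + 60·y + 84·x − 60 + 120·x·y^2 + 168·x^2·y − 120·x·y − 25·y^3 − 35·x·y^2 + 25·y^2 + 25·x^2·y + 35·x^3 − 25·x^2    [distributive law]
= 94·x·y + 108·x^2 − 11·x + 110·y^2 − 25·y − 60 + 85·x·y^2 + 193·x^2·y − 25·y^3 + 35·x^3    [combine like terms]

94·x·y + 108·x^2 − 11·x + 110·y^2 − 25·y − 60 + 85·x·y^2 + 193·x^2·y − 25·y^3 + 35·x^3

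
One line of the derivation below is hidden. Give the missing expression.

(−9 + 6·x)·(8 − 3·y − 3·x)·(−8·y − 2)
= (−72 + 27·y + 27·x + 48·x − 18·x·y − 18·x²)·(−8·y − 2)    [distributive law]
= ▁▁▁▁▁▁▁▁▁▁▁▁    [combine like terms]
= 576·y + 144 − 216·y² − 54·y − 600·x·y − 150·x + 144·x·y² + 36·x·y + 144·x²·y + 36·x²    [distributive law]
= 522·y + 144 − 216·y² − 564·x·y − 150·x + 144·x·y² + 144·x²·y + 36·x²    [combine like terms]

By combine like terms:

(−72 + 27·y + 75·x − 18·x·y − 18·x²)·(−8·y − 2)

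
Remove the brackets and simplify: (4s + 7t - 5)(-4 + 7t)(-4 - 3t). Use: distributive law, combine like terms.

(4s + 7t - 5)(-4 + 7t)(-4 - 3t)
= (-16s + 28st - 28t + 49t^2 + 20 - 35t)(-4 - 3t)    [distributive law]
= (-16s + 28st - 63t + 49t^2 + 20)(-4 - 3t)    [combine like terms]
= 64s + 48st - 112st - 84st^2 + 252t + 189t^2 - 196t^2 - 147t^3 - 80 - 60t    [distributive law]
= 64s - 64st - 84st^2 + 192t - 7t^2 - 147t^3 - 80    [combine like terms]

64s - 64st - 84st^2 + 192t - 7t^2 - 147t^3 - 80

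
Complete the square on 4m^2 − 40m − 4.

4m^2 − 40m − 4
= 4(m^2 − 10m) − 4    [factor out 4 from the m-terms]
= 4(m^2 − 10m + 25 − 25) − 4    [add and subtract 25 inside the bracket]
= 4(m − 5)^2 − 100 − 4    [perfect-square identity]
= 4(m − 5)^2 − 104    [combine constants]

4(m − 5)^2 − 104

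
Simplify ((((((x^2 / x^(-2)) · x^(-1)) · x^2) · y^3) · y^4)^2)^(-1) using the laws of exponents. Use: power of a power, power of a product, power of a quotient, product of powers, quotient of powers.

((((((x^2 / x^(-2)) · x^(-1)) · x^2) · y^3) · y^4)^2)^(-1)
= (((((x^2 / x^(-2)) · x^(-1)) · x^2) · y^3) · y^4)^(-2)    [power of a power]
= (((((x^2 / x^(-2)) · x^(-1)) · x^2) · y^3)^(-2)) · ((y^4)^(-2))    [power of a product]
= (((((x^2 / x^(-2)) · x^(-1)) · x^2)^(-2)) · ((y^3)^(-2))) · ((y^4)^(-2))    [power of a product]
= (((((x^2 / x^(-2)) · x^(-1))^(-2)) · ((x^2)^(-2))) · ((y^3)^(-2))) · ((y^4)^(-2))    [power of a product]
= (((((x^2 / x^(-2))^(-2)) · ((x^(-1))^(-2))) · ((x^2)^(-2))) · ((y^3)^(-2))) · ((y^4)^(-2))    [power of a product]
= ((((((x^2)^(-2)) / ((x^(-2))^(-2))) · ((x^(-1))^(-2))) · ((x^2)^(-2))) · ((y^3)^(-2))) · ((y^4)^(-2))    [power of a quotient]
= ((((x^(-4) / ((x^(-2))^(-2))) · ((x^(-1))^(-2))) · ((x^2)^(-2))) · ((y^3)^(-2))) · ((y^4)^(-2))    [power of a power]
= ((((x^(-4) / x^4) · ((x^(-1))^(-2))) · ((x^2)^(-2))) · ((y^3)^(-2))) · ((y^4)^(-2))    [power of a power]
= (((x^(-8) · ((x^(-1))^(-2))) · ((x^2)^(-2))) · ((y^3)^(-2))) · ((y^4)^(-2))    [quotient of powers]
= (((x^(-8) · x^2) · ((x^2)^(-2))) · ((y^3)^(-2))) · ((y^4)^(-2))    [power of a power]
= ((x^(-6) · ((x^2)^(-2))) · ((y^3)^(-2))) · ((y^4)^(-2))    [product of powers]
= ((x^(-6) · x^(-4)) · ((y^3)^(-2))) · ((y^4)^(-2))    [power of a power]
= (x^(-10) · ((y^3)^(-2))) · ((y^4)^(-2))    [product of powers]
= (x^(-10) · y^(-6)) · ((y^4)^(-2))    [power of a power]
= (x^(-10) · y^(-6)) · y^(-8)    [power of a power]
= x^(-10)y^(-14)    [product of powers]

x^(-10)y^(-14)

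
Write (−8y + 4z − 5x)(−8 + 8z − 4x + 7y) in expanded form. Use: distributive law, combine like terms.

(−8y + 4z − 5x)(−8 + 8z − 4x + 7y)
= 64y − 64yz + 32xy − 56y^2 − 32z + 32z^2 − 16xz + 28yz + 40x − 40xz + 20x^2 − 35xy    [distributive law]
= 64y − 36yz − 3xy − 56y^2 − 32z + 32z^2 − 56xz + 40x + 20x^2    [combine like terms]

64y − 36yz − 3xy − 56y^2 − 32z + 32z^2 − 56xz + 40x + 20x^2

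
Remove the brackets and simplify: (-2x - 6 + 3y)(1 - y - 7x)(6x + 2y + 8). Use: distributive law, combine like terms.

(-2x - 6 + 3y)(1 - y - 7x)(6x + 2y + 8)
= (-2x + 2xy + 14x^2 - 6 + 6y + 42x + 3y - 3y^2 - 21xy)(6x + 2y + 8)    [distributive law]
= (40x - 19xy + 14x^2 - 6 + 9y - 3y^2)(6x + 2y + 8)    [combine like terms]
= 240x^2 + 80xy + 320x - 114x^2y - 38xy^2 - 152xy + 84x^3 + 28x^2y + 112x^2 - 36x - 12y - 48 + 54xy + 18y^2 + 72y - 18xy^2 - 6y^3 - 24y^2    [distributive law]
= 352x^2 - 18xy + 284x - 86x^2y - 56xy^2 + 84x^3 + 60y - 48 - 6y^2 - 6y^3    [combine like terms]

352x^2 - 18xy + 284x - 86x^2y - 56xy^2 + 84x^3 + 60y - 48 - 6y^2 - 6y^3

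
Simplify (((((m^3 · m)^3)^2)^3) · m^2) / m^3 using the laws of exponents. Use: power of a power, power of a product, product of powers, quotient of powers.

m^71

(((((m^3 · m)^3)^2)^3) · m^2) / m^3
= ((((m^3 · m)^3)^6) · m^2) / m^3    [power of a power]
= (((m^3 · m)^18) · m^2) / m^3    [power of a power]
= ((((m^3)^18) · (m^18)) · m^2) / m^3    [power of a product]
= ((m^54 · (m^18)) · m^2) / m^3    [power of a power]
= (m^72 · m^2) / m^3    [product of powers]
= m^74 / m^3    [product of powers]
= m^71    [quotient of powers]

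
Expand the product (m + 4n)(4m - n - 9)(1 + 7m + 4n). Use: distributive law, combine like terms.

(m + 4n)(4m - n - 9)(1 + 7m + 4n)
= (4m^2 - mn - 9m + 16mn - 4n^2 - 36n)(1 + 7m + 4n)    [distributive law]
= (4m^2 + 15mn - 9m - 4n^2 - 36n)(1 + 7m + 4n)    [combine like terms]
= 4m^2 + 28m^3 + 16m^2n + 15mn + 105m^2n + 60mn^2 - 9m - 63m^2 - 36mn - 4n^2 - 28mn^2 - 16n^3 - 36n - 252mn - 144n^2    [distributive law]
= -59m^2 + 28m^3 + 121m^2n - 273mn + 32mn^2 - 9m - 148n^2 - 16n^3 - 36n    [combine like terms]

-59m^2 + 28m^3 + 121m^2n - 273mn + 32mn^2 - 9m - 148n^2 - 16n^3 - 36n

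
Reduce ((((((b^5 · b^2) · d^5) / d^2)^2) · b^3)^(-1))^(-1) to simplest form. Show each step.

b^17d^6

((((((b^5 · b^2) · d^5) / d^2)^2) · b^3)^(-1))^(-1)
= (((((b^5 · b^2) · d^5) / d^2)^2) · b^3)^1    [power of a power]
= (((((b^5 · b^2) · d^5) / d^2)^2)^1) · ((b^3)^1)    [power of a product]
= ((((b^5 · b^2) · d^5) / d^2)^2) · ((b^3)^1)    [power of a power]
= ((((b^5 · b^2) · d^5)^2) / ((d^2)^2)) · ((b^3)^1)    [power of a quotient]
= ((((b^5 · b^2)^2) · ((d^5)^2)) / ((d^2)^2)) · ((b^3)^1)    [power of a product]
= (((((b^5)^2) · ((b^2)^2)) · ((d^5)^2)) / ((d^2)^2)) · ((b^3)^1)    [power of a product]
= (((b^10 · ((b^2)^2)) · ((d^5)^2)) / ((d^2)^2)) · ((b^3)^1)    [power of a power]
= (((b^10 · b^4) · ((d^5)^2)) / ((d^2)^2)) · ((b^3)^1)    [power of a power]
= ((b^14 · ((d^5)^2)) / ((d^2)^2)) · ((b^3)^1)    [product of powers]
= ((b^14 · d^10) / ((d^2)^2)) · ((b^3)^1)    [power of a power]
= ((b^14 · d^10) / d^4) · ((b^3)^1)    [power of a power]
= ((b^14 · d^10) / d^4) · b^3    [power of a power]
= b^17d^6    [quotient of powers; product of powers]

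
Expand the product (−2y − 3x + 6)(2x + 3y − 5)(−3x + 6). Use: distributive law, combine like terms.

39x^2y − 162xy + 18xy^2 − 36y^2 + 168y + 18x^3 − 117x^2 + 252x − 180

(−2y − 3x + 6)(2x + 3y − 5)(−3x + 6)
= (−4xy − 6y^2 + 10y − 6x^2 − 9xy + 15x + 12x + 18y − 30)(−3x + 6)    [distributive law]
= (−13xy − 6y^2 + 28y − 6x^2 + 27x − 30)(−3x + 6)    [combine like terms]
= 39x^2y − 78xy + 18xy^2 − 36y^2 − 84xy + 168y + 18x^3 − 36x^2 − 81x^2 + 162x + 90x − 180    [distributive law]
= 39x^2y − 162xy + 18xy^2 − 36y^2 + 168y + 18x^3 − 117x^2 + 252x − 180    [combine like terms]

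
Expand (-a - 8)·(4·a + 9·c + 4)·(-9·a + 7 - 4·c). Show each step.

(-a - 8)·(4·a + 9·c + 4)·(-9·a + 7 - 4·c)
= (-4·a^2 - 9·a·c - 4·a - 32·a - 72·c - 32)·(-9·a + 7 - 4·c)    [distributive law]
= (-4·a^2 - 9·a·c - 36·a - 72·c - 32)·(-9·a + 7 - 4·c)    [combine like terms]
= 36·a^3 - 28·a^2 + 16·a^2·c + 81·a^2·c - 63·a·c + 36·a·c^2 + 324·a^2 - 252·a + 144·a·c + 648·a·c - 504·c + 288·c^2 + 288·a - 224 + 128·c    [distributive law]
= 36·a^3 + 296·a^2 + 97·a^2·c + 729·a·c + 36·a·c^2 + 36·a - 376·c + 288·c^2 - 224    [combine like terms]

36·a^3 + 296·a^2 + 97·a^2·c + 729·a·c + 36·a·c^2 + 36·a - 376·c + 288·c^2 - 224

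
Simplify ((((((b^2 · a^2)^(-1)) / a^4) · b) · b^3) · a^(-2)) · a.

((((((b^2 · a^2)^(-1)) / a^4) · b) · b^3) · a^(-2)) · a
= (((((((b^2)^(-1)) · ((a^2)^(-1))) / a^4) · b) · b^3) · a^(-2)) · a    [power of a product]
= (((((b^(-2) · ((a^2)^(-1))) / a^4) · b) · b^3) · a^(-2)) · a    [power of a power]
= (((((b^(-2) · a^(-2)) / a^4) · b) · b^3) · a^(-2)) · a    [power of a power]
= a^(-7)b^2    [quotient of powers; product of powers]

a^(-7)b^2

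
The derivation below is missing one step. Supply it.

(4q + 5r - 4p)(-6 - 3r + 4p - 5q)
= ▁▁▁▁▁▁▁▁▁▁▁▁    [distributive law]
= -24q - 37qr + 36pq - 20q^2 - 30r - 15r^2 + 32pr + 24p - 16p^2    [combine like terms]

By distributive law:

-24q - 12qr + 16pq - 20q^2 - 30r - 15r^2 + 20pr - 25qr + 24p + 12pr - 16p^2 + 20pq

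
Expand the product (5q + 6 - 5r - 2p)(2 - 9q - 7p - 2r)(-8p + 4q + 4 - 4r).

(5q + 6 - 5r - 2p)(2 - 9q - 7p - 2r)(-8p + 4q + 4 - 4r)
= (10q - 45q² - 35pq - 10qr + 12 - 54q - 42p - 12r - 10r + 45qr + 35pr + 10r² - 4p + 18pq + 14p² + 4pr)(-8p + 4q + 4 - 4r)    [distributive law]
= (-44q - 45q² - 17pq + 35qr + 12 - 46p - 22r + 39pr + 10r² + 14p²)(-8p + 4q + 4 - 4r)    [combine like terms]
= 352pq - 176q² - 176q + 176qr + 360pq² - 180q³ - 180q² + 180q²r + 136p²q - 68pq² - 68pq + 68pqr - 280pqr + 140q²r + 140qr - 140qr² - 96p + 48q + 48 - 48r + 368p² - 184pq - 184p + 184pr + 176pr - 88qr - 88r + 88r² - 312p²r + 156pqr + 156pr - 156pr² - 80pr² + 40qr² + 40r² - 40r³ - 112p³ + 56p²q + 56p² - 56p²r    [distributive law]
= 100pq - 356q² - 128q + 228qr + 292pq² - 180q³ + 320q²r + 192p²q - 56pqr - 100qr² - 280p + 48 - 136r + 424p² + 516pr + 128r² - 368p²r - 236pr² - 40r³ - 112p³    [combine like terms]

100pq - 356q² - 128q + 228qr + 292pq² - 180q³ + 320q²r + 192p²q - 56pqr - 100qr² - 280p + 48 - 136r + 424p² + 516pr + 128r² - 368p²r - 236pr² - 40r³ - 112p³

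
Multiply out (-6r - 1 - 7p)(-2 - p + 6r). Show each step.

(-6r - 1 - 7p)(-2 - p + 6r)
= 12r + 6pr - 36r^2 + 2 + p - 6r + 14p + 7p^2 - 42pr    [distributive law]
= 6r - 36pr - 36r^2 + 2 + 15p + 7p^2    [combine like terms]

6r - 36pr - 36r^2 + 2 + 15p + 7p^2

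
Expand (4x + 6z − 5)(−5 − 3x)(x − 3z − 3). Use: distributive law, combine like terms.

31x^2 + 39xz + 40x − 12x^3 + 18x^2z + 90z^2 + 15z + 54xz^2 − 75

(4x + 6z − 5)(−5 − 3x)(x − 3z − 3)
= (−20x − 12x^2 − 30z − 18xz + 25 + 15x)(x − 3z − 3)    [distributive law]
= (−5x − 12x^2 − 30z − 18xz + 25)(x − 3z − 3)    [combine like terms]
= −5x^2 + 15xz + 15x − 12x^3 + 36x^2z + 36x^2 − 30xz + 90z^2 + 90z − 18x^2z + 54xz^2 + 54xz + 25x − 75z − 75    [distributive law]
= 31x^2 + 39xz + 40x − 12x^3 + 18x^2z + 90z^2 + 15z + 54xz^2 − 75    [combine like terms]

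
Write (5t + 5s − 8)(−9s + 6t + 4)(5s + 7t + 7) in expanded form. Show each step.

−390s²t + 45st² + 399st + 210t³ + 14t² − 420t − 225s³ + 145s² + 484s − 224

(5t + 5s − 8)(−9s + 6t + 4)(5s + 7t + 7)
= (−45st + 30t² + 20t − 45s² + 30st + 20s + 72s − 48t − 32)(5s + 7t + 7)    [distributive law]
= (−15st + 30t² − 28t − 45s² + 92s − 32)(5s + 7t + 7)    [combine like terms]
= −75s²t − 105st² − 105st + 150st² + 210t³ + 210t² − 140st − 196t² − 196t − 225s³ − 315s²t − 315s² + 460s² + 644st + 644s − 160s − 224t − 224    [distributive law]
= −390s²t + 45st² + 399st + 210t³ + 14t² − 420t − 225s³ + 145s² + 484s − 224    [combine like terms]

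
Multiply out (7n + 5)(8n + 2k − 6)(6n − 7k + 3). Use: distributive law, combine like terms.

336n³ − 308kn² + 156n² − 98k²n + 116kn − 186n − 70k² + 240k − 90

(7n + 5)(8n + 2k − 6)(6n − 7k + 3)
= (56n² + 14kn − 42n + 40n + 10k − 30)(6n − 7k + 3)    [distributive law]
= (56n² + 14kn − 2n + 10k − 30)(6n − 7k + 3)    [combine like terms]
= 336n³ − 392kn² + 168n² + 84kn² − 98k²n + 42kn − 12n² + 14kn − 6n + 60kn − 70k² + 30k − 180n + 210k − 90    [distributive law]
= 336n³ − 308kn² + 156n² − 98k²n + 116kn − 186n − 70k² + 240k − 90    [combine like terms]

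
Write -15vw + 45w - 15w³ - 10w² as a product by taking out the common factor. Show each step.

5w(-3v + 9 - 3w² - 2w)

-15vw + 45w - 15w³ - 10w²
= 5(-3vw + 9w - 3w³ - 2w²)    [factor out 5]
= 5w(-3v + 9 - 3w² - 2w)    [factor out w]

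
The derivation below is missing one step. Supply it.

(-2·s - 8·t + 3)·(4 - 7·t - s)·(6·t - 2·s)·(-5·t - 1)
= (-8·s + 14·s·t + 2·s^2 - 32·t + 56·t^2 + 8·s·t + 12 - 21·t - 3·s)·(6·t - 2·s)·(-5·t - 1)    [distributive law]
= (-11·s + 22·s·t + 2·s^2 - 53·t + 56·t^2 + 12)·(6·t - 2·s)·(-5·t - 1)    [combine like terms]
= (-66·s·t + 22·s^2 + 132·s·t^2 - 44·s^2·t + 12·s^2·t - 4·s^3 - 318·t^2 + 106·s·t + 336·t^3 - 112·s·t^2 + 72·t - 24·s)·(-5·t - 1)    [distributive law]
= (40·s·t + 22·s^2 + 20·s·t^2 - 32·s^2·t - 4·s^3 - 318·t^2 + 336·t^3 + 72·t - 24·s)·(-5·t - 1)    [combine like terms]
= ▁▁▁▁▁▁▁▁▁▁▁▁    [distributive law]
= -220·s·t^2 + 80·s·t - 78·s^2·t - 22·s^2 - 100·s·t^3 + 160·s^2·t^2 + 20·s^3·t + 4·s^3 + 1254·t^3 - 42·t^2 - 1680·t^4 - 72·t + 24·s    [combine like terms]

Applying distributive law to the line above:

-200·s·t^2 - 40·s·t - 110·s^2·t - 22·s^2 - 100·s·t^3 - 20·s·t^2 + 160·s^2·t^2 + 32·s^2·t + 20·s^3·t + 4·s^3 + 1590·t^3 + 318·t^2 - 1680·t^4 - 336·t^3 - 360·t^2 - 72·t + 120·s·t + 24·s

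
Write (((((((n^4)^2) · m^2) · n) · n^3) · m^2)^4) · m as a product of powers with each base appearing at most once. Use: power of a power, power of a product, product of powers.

(((((((n^4)^2) · m^2) · n) · n^3) · m^2)^4) · m
= (((((((n^4)^2) · m^2) · n) · n^3)^4) · ((m^2)^4)) · m    [power of a product]
= (((((((n^4)^2) · m^2) · n)^4) · ((n^3)^4)) · ((m^2)^4)) · m    [power of a product]
= (((((((n^4)^2) · m^2)^4) · (n^4)) · ((n^3)^4)) · ((m^2)^4)) · m    [power of a product]
= (((((((n^4)^2)^4) · ((m^2)^4)) · (n^4)) · ((n^3)^4)) · ((m^2)^4)) · m    [power of a product]
= ((((((n^4)^8) · ((m^2)^4)) · (n^4)) · ((n^3)^4)) · ((m^2)^4)) · m    [power of a power]
= ((((n^32 · ((m^2)^4)) · (n^4)) · ((n^3)^4)) · ((m^2)^4)) · m    [power of a power]
= ((((n^32 · m^8) · (n^4)) · ((n^3)^4)) · ((m^2)^4)) · m    [power of a power]
= ((((n^32 · m^8) · n^4) · n^12) · ((m^2)^4)) · m    [power of a power]
= ((((n^32 · m^8) · n^4) · n^12) · m^8) · m    [power of a power]
= m^17n^48    [product of powers]

m^17n^48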